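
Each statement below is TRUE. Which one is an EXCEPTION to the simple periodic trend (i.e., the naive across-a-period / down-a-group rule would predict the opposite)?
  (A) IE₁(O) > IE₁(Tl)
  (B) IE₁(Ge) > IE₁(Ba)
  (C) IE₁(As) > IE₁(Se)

(C)

The general trend: first ionisation energy increases across a period and decreases down a group.
(A) O (period 2, group 16) vs Tl (period 6, group 13): the stated order agrees with the simple trend.
(B) Ge (period 4, group 14) vs Ba (period 6, group 2): the stated order agrees with the simple trend.
(C) As (period 4, group 15) vs Se (period 4, group 16): the stated order contradicts the simple trend.
The exception is (C): Se (4p⁴) ionizes more easily than half-filled As (4p³).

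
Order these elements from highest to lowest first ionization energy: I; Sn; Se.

I > Se > Sn

Se is in period 4, group 16; Sn is in period 5, group 14; I is in period 5, group 17.
First ionization energy rises across a period (greater Z_eff holds electrons more tightly) and falls down a group (valence electrons are farther from the nucleus).
Here both period and group differ, so the two effects have to be weighed against each other.
Se > Sn: both effects reinforce here, so Se is clearly the higher of the two.
I > Se: period and group pull opposite ways; the across-period shift dominates (1008 vs 941 kJ/mol).
Approximate values (kJ/mol): Se 941, Sn 709, I 1008.
So from highest to lowest: I > Se > Sn.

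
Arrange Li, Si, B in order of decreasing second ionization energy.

Li > B > Si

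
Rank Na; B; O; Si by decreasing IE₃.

The third ionization energy removes an electron from the +2 ion. For each element: Na²⁺ is already 1 electron into the core; B²⁺ still has 1 valence electron; O²⁺ still has 4 valence electrons; Si²⁺ still has 2 valence electrons.
Core electrons are held far more tightly than valence electrons, so Na tops the IE_3 order.
Valence configurations: B²⁺ [He]2s¹, O²⁺ [He]2s²2p², Si²⁺ [Ne]3s².
Approximate IE_3 values (kJ/mol): Na 6910, B 3660, O 5300, Si 3232.
Hence IE_3: Si < B < O < Na.

Na, O, B, Si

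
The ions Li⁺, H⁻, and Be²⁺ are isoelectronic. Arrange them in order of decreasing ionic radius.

All of these have 2 electrons, so size is governed by nuclear charge alone: the more protons, the stronger the pull on the same electron cloud, and the smaller the ion.
Nuclear charges: Be²⁺ (Z=4), Li⁺ (Z=3), H⁻ (Z=1).
Largest to smallest: H⁻ > Li⁺ > Be²⁺.

H⁻ > Li⁺ > Be²⁺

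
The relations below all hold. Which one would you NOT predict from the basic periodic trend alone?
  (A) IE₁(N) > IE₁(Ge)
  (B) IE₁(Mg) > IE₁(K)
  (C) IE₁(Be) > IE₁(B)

(C)

The general trend: IE₁ increases across a period and decreases down a group.
(A) N (period 2, group 15) vs Ge (period 4, group 14): the stated order agrees with the simple trend.
(B) Mg (period 3, group 2) vs K (period 4, group 1): the stated order agrees with the simple trend.
(C) Be (period 2, group 2) vs B (period 2, group 13): the stated order contradicts the simple trend.
The exception is (C): removing B's lone 2p electron is easier than breaking Be's filled 2s².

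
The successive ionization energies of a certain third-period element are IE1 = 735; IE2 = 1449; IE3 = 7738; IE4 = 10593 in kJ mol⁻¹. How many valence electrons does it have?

Look for the largest jump between consecutive ionization energies: IE3/IE2 ≈ 5.3, far larger than any earlier ratio.
That jump marks the point where a core electron is being removed. So the atom has 2 valence electrons.

2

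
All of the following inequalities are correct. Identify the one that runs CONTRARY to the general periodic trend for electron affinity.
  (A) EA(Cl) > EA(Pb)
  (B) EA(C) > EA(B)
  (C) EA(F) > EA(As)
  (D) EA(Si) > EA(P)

(D)

The general trend: electron affinity increases across a period and decreases down a group.
(A) Cl (period 3, group 17) vs Pb (period 6, group 14): the stated order agrees with the simple trend.
(B) C (period 2, group 14) vs B (period 2, group 13): the stated order agrees with the simple trend.
(C) F (period 2, group 17) vs As (period 4, group 15): the stated order agrees with the simple trend.
(D) Si (period 3, group 14) vs P (period 3, group 15): the stated order contradicts the simple trend.
The exception is (D): adding an electron to P's half-filled 3p³ is unfavourable, so Si (3p²) has the more exothermic EA.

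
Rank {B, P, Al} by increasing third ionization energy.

IE_3 is the cost of taking one more electron from the +2 cation: B²⁺ still has 1 valence electron; P²⁺ still has 3 valence electrons; Al²⁺ still has 1 valence electron.
All are still removing valence electrons, so compare the +2 ions as you would atoms: IE_3 generally rises across a period (higher Z_eff) and falls down a group (larger shell), subject to the usual subshell exceptions.
Valence configurations: B²⁺ [He]2s¹, P²⁺ [Ne]3s²3p¹, Al²⁺ [Ne]3s¹.
The numbers (kJ/mol): B 3660, P 2914, Al 2745.
Overall IE_3 order: Al < P < B.

Al < P < B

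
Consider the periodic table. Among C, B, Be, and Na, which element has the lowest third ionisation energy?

B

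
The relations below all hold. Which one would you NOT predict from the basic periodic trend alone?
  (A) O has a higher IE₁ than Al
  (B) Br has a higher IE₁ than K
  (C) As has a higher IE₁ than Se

(C)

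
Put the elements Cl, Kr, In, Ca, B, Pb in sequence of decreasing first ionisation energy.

Kr, Cl, B, Pb, Ca, In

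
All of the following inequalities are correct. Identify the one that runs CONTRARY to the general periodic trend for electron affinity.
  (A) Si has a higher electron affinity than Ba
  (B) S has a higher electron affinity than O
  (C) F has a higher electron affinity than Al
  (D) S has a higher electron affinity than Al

The general trend: electron affinity increases across a period and decreases down a group.
(A) Si (period 3, group 14) vs Ba (period 6, group 2): the stated order agrees with the simple trend.
(B) S (period 3, group 16) vs O (period 2, group 16): the stated order contradicts the simple trend.
(C) F (period 2, group 17) vs Al (period 3, group 13): the stated order agrees with the simple trend.
(D) S (period 3, group 16) vs Al (period 3, group 13): the stated order agrees with the simple trend.
The exception is (B): the compact 2p subshell of O repels the added electron more than S's larger 3p does.

(B)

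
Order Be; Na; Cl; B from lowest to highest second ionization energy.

Be < Cl < B < Na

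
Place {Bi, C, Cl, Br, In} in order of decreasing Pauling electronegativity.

Cl, Br, C, Bi, In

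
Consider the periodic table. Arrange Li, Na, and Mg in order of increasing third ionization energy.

Na < Mg < Li

Consider each +2 ion: Li²⁺ is already 1 electron into the core; Na²⁺ is already 1 electron into the core; Mg²⁺ is the bare [Ne] core.
All of these are removing an electron from a noble-gas core or deeper; the smaller core (lower principal quantum number) is held far more tightly, and within a period the higher nuclear charge binds the same core more tightly.
Approximate IE_3 values (kJ/mol): Li 11815, Na 6910, Mg 7733.
Hence IE_3: Na < Mg < Li.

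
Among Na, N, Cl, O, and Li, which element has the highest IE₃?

Li

The third ionization energy removes an electron from the +2 ion. For each element: Na²⁺ is already 1 electron into the core; N²⁺ still has 3 valence electrons; Cl²⁺ still has 5 valence electrons; O²⁺ still has 4 valence electrons; Li²⁺ is already 1 electron into the core.
Breaking into a closed-shell core is much more expensive than removing a leftover valence electron — Na and Li have the largest IE_3 here.
Valence configurations: N²⁺ [He]2s²2p¹, Cl²⁺ [Ne]3s²3p³, O²⁺ [He]2s²2p².
The numbers (kJ/mol): Na 6910, N 4578, Cl 3822, O 5300, Li 11815.
So the third ionization energies run Cl < N < O < Na < Li.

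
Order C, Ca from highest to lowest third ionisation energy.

Ca, C

After 2 electrons have been removed, what remains? C²⁺ still has 2 valence electrons; Ca²⁺ is the bare [Ar] core.
Pulling an electron out of a noble-gas core costs far more than removing a remaining valence electron, so Ca sits at the high end of IE_3.
The numbers (kJ/mol): C 4620, Ca 4912.
Overall IE_3 order: C < Ca.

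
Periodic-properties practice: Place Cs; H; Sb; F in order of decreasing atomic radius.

Cs > Sb > F > H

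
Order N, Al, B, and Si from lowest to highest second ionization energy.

Si < Al < B < N

The second ionization energy removes an electron from the +1 ion. For each element: N⁺ still has 4 valence electrons; Al⁺ still has 2 valence electrons; B⁺ still has 2 valence electrons; Si⁺ still has 3 valence electrons.
All are still removing valence electrons, so compare the +1 ions as you would atoms: IE_2 generally rises across a period (higher Z_eff) and falls down a group (larger shell), subject to the usual subshell exceptions.
Valence configurations: N⁺ [He]2s²2p², Al⁺ [Ne]3s², B⁺ [He]2s², Si⁺ [Ne]3s²3p¹.
Si⁺ loses a lone 3p electron whereas Al⁺ must break into a filled 3s² pair, so IE_2(Al) > IE_2(Si) even though Si has the higher nuclear charge.
Approximate IE_2 values (kJ/mol): N 2856, Al 1817, B 2427, Si 1577.
So the second ionization energies run Si < Al < B < N.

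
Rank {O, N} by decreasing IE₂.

O > N

Consider each +1 ion: O⁺ still has 5 valence electrons; N⁺ still has 4 valence electrons.
All are still removing valence electrons, so compare the +1 ions as you would atoms: IE_2 generally rises across a period (higher Z_eff) and falls down a group (larger shell), subject to the usual subshell exceptions.
Valence configurations: O⁺ [He]2s²2p³, N⁺ [He]2s²2p².
The numbers (kJ/mol): O 3388, N 2856.
Hence IE_2: N < O.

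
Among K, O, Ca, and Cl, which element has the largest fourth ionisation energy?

O

After 3 electrons have been removed, what remains? K³⁺ is already 2 electrons into the core; O³⁺ still has 3 valence electrons; Ca³⁺ is already 1 electron into the core; Cl³⁺ still has 4 valence electrons.
Usually core removal costs more than valence removal, but here the competition is close: a tightly held n=2 valence electron can cost more to remove than an n=3 core electron, so the actual values have to decide it.
Valence configurations: O³⁺ [He]2s²2p¹, Cl³⁺ [Ne]3s²3p².
Approximate IE_4 values (kJ/mol): K 5877, O 7469, Ca 6491, Cl 5159.
Overall IE_4 order: Cl < K < Ca < O.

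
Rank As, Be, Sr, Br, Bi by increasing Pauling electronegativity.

EN rises left→right (higher Z_eff, smaller atoms) and falls top→bottom (larger, more shielded atoms).
Here both period and group differ, so the two effects have to be weighed against each other.
Be > Sr: they share group 2; the group trend gives Be the larger value.
Bi > Be: the two effects oppose for this pair; the across-period effect wins (2.02 vs 1.57).
As > Bi: they share group 15; the group trend gives As the larger value.
Br > As: both are in period 4; the period trend gives Br the larger value.
Approximate values (Pauling): Be 1.57, As 2.18, Br 2.96, Sr 0.95, Bi 2.02.
So from lowest to highest: Sr < Be < Bi < As < Br.

Sr < Be < Bi < As < Br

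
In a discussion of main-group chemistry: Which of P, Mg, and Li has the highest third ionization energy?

Li

After 2 electrons have been removed, what remains? P²⁺ still has 3 valence electrons; Mg²⁺ is the bare [Ne] core; Li²⁺ is already 1 electron into the core.
Pulling an electron out of a noble-gas core costs far more than removing a remaining valence electron, so Mg and Li sit at the high end of IE_3.
The numbers (kJ/mol): P 2914, Mg 7733, Li 11815.
Overall IE_3 order: P < Mg < Li.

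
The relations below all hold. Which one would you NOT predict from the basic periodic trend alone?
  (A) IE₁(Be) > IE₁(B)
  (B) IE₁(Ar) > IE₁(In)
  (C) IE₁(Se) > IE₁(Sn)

The general trend: IE₁ increases across a period and decreases down a group.
(A) Be (period 2, group 2) vs B (period 2, group 13): the stated order contradicts the simple trend.
(B) Ar (period 3, group 18) vs In (period 5, group 13): the stated order agrees with the simple trend.
(C) Se (period 4, group 16) vs Sn (period 5, group 14): the stated order agrees with the simple trend.
The exception is (A): removing B's lone 2p electron is easier than breaking Be's filled 2s².

(A)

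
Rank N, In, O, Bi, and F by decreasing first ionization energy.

Across a period the outer electron is held more tightly (higher IE₁); down a group it sits in a higher shell, more shielded, and comes off more easily.
These span different periods and groups, so the two trends combine.
Bi > In: the two effects oppose for this pair; the across-period effect wins (703 vs 558 kJ/mol).
O > Bi: relative to Bi, both the across-period and down-group shifts push O's first ionization energy up.
N > O: this pair runs against the simple trend — see the exception note.
F > N: both are in period 2; the period trend gives F the larger value.
Note the exception: N has a higher first ionization energy than O, contrary to the simple trend — pairing an electron in O's 2p⁴ costs repulsion energy, so O ionizes more easily than half-filled N (2p³).
For reference (kJ/mol): N 1402, O 1314, F 1681, In 558, Bi 703.
So from highest to lowest: F > N > O > Bi > In.

F > N > O > Bi > In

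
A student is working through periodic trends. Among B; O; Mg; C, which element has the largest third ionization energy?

Mg

After 2 electrons have been removed, what remains? B²⁺ still has 1 valence electron; O²⁺ still has 4 valence electrons; Mg²⁺ is the bare [Ne] core; C²⁺ still has 2 valence electrons.
Breaking into a closed-shell core is much more expensive than removing a leftover valence electron — Mg has the largest IE_3 here.
Valence configurations: B²⁺ [He]2s¹, O²⁺ [He]2s²2p², C²⁺ [He]2s².
Tabulated IE_3 (kJ/mol): B 3660, O 5300, Mg 7733, C 4620.
Putting it together, IE_3: B < C < O < Mg.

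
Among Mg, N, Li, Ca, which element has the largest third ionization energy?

Li

The third ionization energy removes an electron from the +2 ion. For each element: Mg²⁺ is the bare [Ne] core; N²⁺ still has 3 valence electrons; Li²⁺ is already 1 electron into the core; Ca²⁺ is the bare [Ar] core.
Core electrons are held far more tightly than valence electrons, so Ca, Mg and Li top the IE_3 order.
The numbers (kJ/mol): Mg 7733, N 4578, Li 11815, Ca 4912.
So the third ionization energies run N < Ca < Mg < Li.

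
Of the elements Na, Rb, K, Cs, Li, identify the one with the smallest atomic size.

Li

Li is in period 2, group 1; Na is in period 3, group 1; K is in period 4, group 1; Rb is in period 5, group 1; Cs is in period 6, group 1.
Atomic radius shrinks across a period as nuclear charge pulls the same shell inward, and grows down a group as new shells are added.
All are in group 1, so atomic radius increases down the group.
The smallest atomic size among these belongs to Li.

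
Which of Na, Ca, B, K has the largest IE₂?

The second ionization energy removes an electron from the +1 ion. For each element: Na⁺ is the bare [Ne] core; Ca⁺ still has 1 valence electron; B⁺ still has 2 valence electrons; K⁺ is the bare [Ar] core.
Pulling an electron out of a noble-gas core costs far more than removing a remaining valence electron, so K and Na sit at the high end of IE_2.
Valence configurations: Ca⁺ [Ar]4s¹, B⁺ [He]2s².
Approximate IE_2 values (kJ/mol): Na 4562, Ca 1145, B 2427, K 3052.
So the second ionization energies run Ca < B < K < Na.

Na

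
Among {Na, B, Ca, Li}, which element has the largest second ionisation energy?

Li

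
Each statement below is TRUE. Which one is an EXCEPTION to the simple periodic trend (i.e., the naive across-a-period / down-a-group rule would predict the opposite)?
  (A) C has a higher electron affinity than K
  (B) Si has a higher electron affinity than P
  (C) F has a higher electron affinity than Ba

(B)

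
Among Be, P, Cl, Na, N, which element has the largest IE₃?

Be

The third ionization energy removes an electron from the +2 ion. For each element: Be²⁺ is the bare [He] core; P²⁺ still has 3 valence electrons; Cl²⁺ still has 5 valence electrons; Na²⁺ is already 1 electron into the core; N²⁺ still has 3 valence electrons.
Pulling an electron out of a noble-gas core costs far more than removing a remaining valence electron, so Na and Be sit at the high end of IE_3.
Valence configurations: P²⁺ [Ne]3s²3p¹, Cl²⁺ [Ne]3s²3p³, N²⁺ [He]2s²2p¹.
Tabulated IE_3 (kJ/mol): Be 14849, P 2914, Cl 3822, Na 6910, N 4578.
Overall IE_3 order: P < Cl < N < Na < Be.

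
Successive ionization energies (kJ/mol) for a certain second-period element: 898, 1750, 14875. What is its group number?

Look for the largest jump between consecutive ionization energies: IE3/IE2 ≈ 8.5, far larger than any earlier ratio.
That jump marks the point where a core electron is being removed. So the atom has 2 valence electrons.
A main-group element with 2 valence electrons is in group 2.

Group 2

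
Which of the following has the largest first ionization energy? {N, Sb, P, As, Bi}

N

N is in period 2, group 15; P is in period 3, group 15; As is in period 4, group 15; Sb is in period 5, group 15; Bi is in period 6, group 15.
Removing the outermost electron gets harder across a period and easier down a group.
All are in group 15, so first ionization energy increases up the group.
The largest first ionization energy among these belongs to N.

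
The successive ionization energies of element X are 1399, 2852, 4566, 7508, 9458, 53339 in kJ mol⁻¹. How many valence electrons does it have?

5

Look for the largest jump between consecutive ionization energies: IE6/IE5 ≈ 5.6, far larger than any earlier ratio.
That jump marks the point where a core electron is being removed. So the atom has 5 valence electrons.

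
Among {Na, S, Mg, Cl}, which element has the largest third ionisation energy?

Mg

IE_3 is the cost of taking one more electron from the +2 cation: Na²⁺ is already 1 electron into the core; S²⁺ still has 4 valence electrons; Mg²⁺ is the bare [Ne] core; Cl²⁺ still has 5 valence electrons.
Core electrons are held far more tightly than valence electrons, so Na and Mg top the IE_3 order.
Valence configurations: S²⁺ [Ne]3s²3p², Cl²⁺ [Ne]3s²3p³.
Tabulated IE_3 (kJ/mol): Na 6910, S 3357, Mg 7733, Cl 3822.
Putting it together, IE_3: S < Cl < Na < Mg.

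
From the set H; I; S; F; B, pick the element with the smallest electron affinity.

H is in period 1, group 1; B is in period 2, group 13; F is in period 2, group 17; S is in period 3, group 16; I is in period 5, group 17.
Atoms with high Z_eff and room in the valence shell (especially the halogens) have the most exothermic electron affinities.
Neither a single period nor a single group — weigh both effects.
H > B: the two effects oppose for this pair; the down-group effect wins (73 vs 27 kJ/mol).
S > H: period and group pull opposite ways; the across-period shift dominates (200 vs 73 kJ/mol).
I > S: period and group pull opposite ways; the across-period shift dominates (295 vs 200 kJ/mol).
F > I: they share group 17; the group trend gives F the larger value.
For reference (kJ/mol): H 73, B 27, F 328, S 200, I 295.
The smallest electron affinity among these belongs to B.

B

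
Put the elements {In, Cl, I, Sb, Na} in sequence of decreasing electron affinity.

Cl, I, Sb, Na, In

Electron affinity generally becomes more exothermic across a period toward the halogens and less exothermic down a group.
Neither a single period nor a single group — weigh both effects.
Na > In: period and group pull opposite ways; the down-group shift dominates (53 vs 29 kJ/mol).
Sb > Na: period and group pull opposite ways; the across-period shift dominates (103 vs 53 kJ/mol).
I > Sb: both are in period 5; the period trend gives I the larger value.
Cl > I: Cl sits above I in group 17, so the down-group effect alone puts Cl higher.
Approximate values (kJ/mol): Na 53, Cl 349, In 29, Sb 103, I 295.
So from highest to lowest: Cl > I > Sb > Na > In.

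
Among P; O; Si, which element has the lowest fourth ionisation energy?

After 3 electrons have been removed, what remains? P³⁺ still has 2 valence electrons; O³⁺ still has 3 valence electrons; Si³⁺ still has 1 valence electron.
All are still removing valence electrons, so compare the +3 ions as you would atoms: IE_4 generally rises across a period (higher Z_eff) and falls down a group (larger shell), subject to the usual subshell exceptions.
Valence configurations: P³⁺ [Ne]3s², O³⁺ [He]2s²2p¹, Si³⁺ [Ne]3s¹.
Approximate IE_4 values (kJ/mol): P 4964, O 7469, Si 4356.
Putting it together, IE_4: Si < P < O.

Si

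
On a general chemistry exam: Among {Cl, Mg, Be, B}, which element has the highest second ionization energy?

After 1 electron has been removed, what remains? Cl⁺ still has 6 valence electrons; Mg⁺ still has 1 valence electron; Be⁺ still has 1 valence electron; B⁺ still has 2 valence electrons.
All are still removing valence electrons, so compare the +1 ions as you would atoms: IE_2 generally rises across a period (higher Z_eff) and falls down a group (larger shell), subject to the usual subshell exceptions.
Valence configurations: Cl⁺ [Ne]3s²3p⁴, Mg⁺ [Ne]3s¹, Be⁺ [He]2s¹, B⁺ [He]2s².
The numbers (kJ/mol): Cl 2298, Mg 1451, Be 1757, B 2427.
Hence IE_2: Mg < Be < Cl < B.

B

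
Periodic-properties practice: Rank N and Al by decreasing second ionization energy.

N > Al

The second ionization energy removes an electron from the +1 ion. For each element: N⁺ still has 4 valence electrons; Al⁺ still has 2 valence electrons.
All are still removing valence electrons, so compare the +1 ions as you would atoms: IE_2 generally rises across a period (higher Z_eff) and falls down a group (larger shell), subject to the usual subshell exceptions.
Valence configurations: N⁺ [He]2s²2p², Al⁺ [Ne]3s².
The numbers (kJ/mol): N 2856, Al 1817.
Hence IE_2: Al < N.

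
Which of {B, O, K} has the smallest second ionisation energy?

B

Consider each +1 ion: B⁺ still has 2 valence electrons; O⁺ still has 5 valence electrons; K⁺ is the bare [Ar] core.
Usually core removal costs more than valence removal, but here the competition is close: a tightly held n=2 valence electron can cost more to remove than an n=3 core electron, so the actual values have to decide it.
Valence configurations: B⁺ [He]2s², O⁺ [He]2s²2p³.
The numbers (kJ/mol): B 2427, O 3388, K 3052.
So the second ionization energies run B < K < O.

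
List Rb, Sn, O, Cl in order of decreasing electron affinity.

Cl > O > Sn > Rb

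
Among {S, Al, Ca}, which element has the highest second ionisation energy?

The second ionization energy removes an electron from the +1 ion. For each element: S⁺ still has 5 valence electrons; Al⁺ still has 2 valence electrons; Ca⁺ still has 1 valence electron.
All are still removing valence electrons, so compare the +1 ions as you would atoms: IE_2 generally rises across a period (higher Z_eff) and falls down a group (larger shell), subject to the usual subshell exceptions.
Valence configurations: S⁺ [Ne]3s²3p³, Al⁺ [Ne]3s², Ca⁺ [Ar]4s¹.
Approximate IE_2 values (kJ/mol): S 2252, Al 1817, Ca 1145.
Hence IE_2: Ca < Al < S.

S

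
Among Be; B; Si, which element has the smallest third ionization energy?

Si

After 2 electrons have been removed, what remains? Be²⁺ is the bare [He] core; B²⁺ still has 1 valence electron; Si²⁺ still has 2 valence electrons.
Breaking into a closed-shell core is much more expensive than removing a leftover valence electron — Be has the largest IE_3 here.
Valence configurations: B²⁺ [He]2s¹, Si²⁺ [Ne]3s².
The numbers (kJ/mol): Be 14849, B 3660, Si 3232.
So the third ionization energies run Si < B < Be.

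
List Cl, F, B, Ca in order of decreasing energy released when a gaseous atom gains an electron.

EA tends to increase across a period and decrease down a group, though the pattern is less regular than for IE or radius.
Here both period and group differ, so the two effects have to be weighed against each other.
B > Ca: relative to Ca, both the across-period and down-group shifts push B's electron affinity up.
F > B: both are in period 2; the period trend gives F the larger value.
Cl > F: this pair runs against the simple trend — see the exception note.
Note the exception: Cl has a higher electron affinity than F, contrary to the simple trend — F's small 2p subshell makes the incoming electron feel strong e⁻–e⁻ repulsion, so Cl actually releases more energy on gaining an electron.
For reference (kJ/mol): B 27, F 328, Cl 349, Ca 2.
So from highest to lowest: Cl > F > B > Ca.

Cl, F, B, Ca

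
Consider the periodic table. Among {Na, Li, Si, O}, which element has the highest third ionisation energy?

Li

After 2 electrons have been removed, what remains? Na²⁺ is already 1 electron into the core; Li²⁺ is already 1 electron into the core; Si²⁺ still has 2 valence electrons; O²⁺ still has 4 valence electrons.
Core electrons are held far more tightly than valence electrons, so Na and Li top the IE_3 order.
Valence configurations: Si²⁺ [Ne]3s², O²⁺ [He]2s²2p².
The numbers (kJ/mol): Na 6910, Li 11815, Si 3232, O 5300.
Hence IE_3: Si < O < Na < Li.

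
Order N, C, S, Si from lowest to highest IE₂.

Si < S < C < N

After 1 electron has been removed, what remains? N⁺ still has 4 valence electrons; C⁺ still has 3 valence electrons; S⁺ still has 5 valence electrons; Si⁺ still has 3 valence electrons.
All are still removing valence electrons, so compare the +1 ions as you would atoms: IE_2 generally rises across a period (higher Z_eff) and falls down a group (larger shell), subject to the usual subshell exceptions.
Valence configurations: N⁺ [He]2s²2p², C⁺ [He]2s²2p¹, S⁺ [Ne]3s²3p³, Si⁺ [Ne]3s²3p¹.
The numbers (kJ/mol): N 2856, C 2353, S 2252, Si 1577.
Putting it together, IE_2: Si < S < C < N.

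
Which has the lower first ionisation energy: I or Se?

Se

Se is in period 4, group 16; I is in period 5, group 17.
IE₁ increases left→right with effective nuclear charge and decreases top→bottom as the valence shell moves farther out.
These sit on a diagonal, where the across-period and down-group effects partly cancel.
I > Se: period and group pull opposite ways; the across-period shift dominates (1008 vs 941 kJ/mol).
For reference (kJ/mol): Se 941, I 1008.
So Se has the lower first ionisation energy (Se < I).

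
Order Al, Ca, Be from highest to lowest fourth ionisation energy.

Be, Al, Ca

After 3 electrons have been removed, what remains? Al³⁺ is the bare [Ne] core; Ca³⁺ is already 1 electron into the core; Be³⁺ is already 1 electron into the core.
All of these are removing an electron from a noble-gas core or deeper; the smaller core (lower principal quantum number) is held far more tightly, and within a period the higher nuclear charge binds the same core more tightly.
Tabulated IE_4 (kJ/mol): Al 11577, Ca 6491, Be 21007.
Putting it together, IE_4: Ca < Al < Be.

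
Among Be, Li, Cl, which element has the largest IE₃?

Be

After 2 electrons have been removed, what remains? Be²⁺ is the bare [He] core; Li²⁺ is already 1 electron into the core; Cl²⁺ still has 5 valence electrons.
Pulling an electron out of a noble-gas core costs far more than removing a remaining valence electron, so Li and Be sit at the high end of IE_3.
The numbers (kJ/mol): Be 14849, Li 11815, Cl 3822.
So the third ionization energies run Cl < Li < Be.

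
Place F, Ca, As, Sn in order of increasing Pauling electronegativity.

Ca < Sn < As < F

F is in period 2, group 17; Ca is in period 4, group 2; As is in period 4, group 15; Sn is in period 5, group 14.
Electronegativity increases across a period and decreases down a group, tracking effective nuclear charge and atomic size.
Neither a single period nor a single group — weigh both effects.
Sn > Ca: the two effects oppose for this pair; the across-period effect wins (1.96 vs 1.00).
As > Sn: relative to Sn, both the across-period and down-group shifts push As's electronegativity up.
F > As: relative to As, both the across-period and down-group shifts push F's electronegativity up.
For reference (Pauling): F 3.98, Ca 1.00, As 2.18, Sn 1.96.
So from lowest to highest: Ca < Sn < As < F.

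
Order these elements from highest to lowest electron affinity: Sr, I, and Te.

Sr is in period 5, group 2; Te is in period 5, group 16; I is in period 5, group 17.
Atoms with high Z_eff and room in the valence shell (especially the halogens) have the most exothermic electron affinities.
All lie in period 5, so electron affinity increases left to right.
So from highest to lowest: I > Te > Sr.

I, Te, Sr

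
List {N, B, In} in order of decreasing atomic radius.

In > B > N

B is in period 2, group 13; N is in period 2, group 15; In is in period 5, group 13.
Across a period the added protons contract the valence shell; down a group each new principal shell makes the atom larger.
Here both period and group differ, so the two effects have to be weighed against each other.
B > N: B lies to the left of N in period 2, so the across-period effect alone puts B larger.
In > B: they share group 13; the group trend gives In the larger value.
Tabulated atomic radius (pm): B 85, N 71, In 142.
So from largest to smallest: In > B > N.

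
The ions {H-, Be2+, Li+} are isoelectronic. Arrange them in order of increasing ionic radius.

All of these have 2 electrons, so size is governed by nuclear charge alone: the more protons, the stronger the pull on the same electron cloud, and the smaller the ion.
Nuclear charges: Be2+ (Z=4), Li+ (Z=3), H- (Z=1).
Smallest to largest: Be2+ < Li+ < H-.

Be2+, Li+, H-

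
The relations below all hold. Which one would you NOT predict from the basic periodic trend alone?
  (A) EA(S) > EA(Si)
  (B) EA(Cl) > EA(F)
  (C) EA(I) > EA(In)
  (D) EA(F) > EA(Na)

(B)

The general trend: electron affinity increases across a period and decreases down a group.
(A) S (period 3, group 16) vs Si (period 3, group 14): the stated order agrees with the simple trend.
(B) Cl (period 3, group 17) vs F (period 2, group 17): the stated order contradicts the simple trend.
(C) I (period 5, group 17) vs In (period 5, group 13): the stated order agrees with the simple trend.
(D) F (period 2, group 17) vs Na (period 3, group 1): the stated order agrees with the simple trend.
The exception is (B): F's small 2p subshell makes the incoming electron feel strong e⁻–e⁻ repulsion, so Cl actually releases more energy on gaining an electron.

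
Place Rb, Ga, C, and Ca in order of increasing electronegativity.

C is in period 2, group 14; Ca is in period 4, group 2; Ga is in period 4, group 13; Rb is in period 5, group 1.
EN rises left→right (higher Z_eff, smaller atoms) and falls top→bottom (larger, more shielded atoms).
These span different periods and groups, so the two trends combine.
Ca > Rb: both effects reinforce here, so Ca is clearly the higher of the two.
Ga > Ca: both are in period 4; the period trend gives Ga the larger value.
C > Ga: both effects reinforce here, so C is clearly the higher of the two.
Tabulated electronegativity (Pauling): C 2.55, Ca 1.00, Ga 1.81, Rb 0.82.
So from lowest to highest: Rb < Ca < Ga < C.

Rb < Ca < Ga < C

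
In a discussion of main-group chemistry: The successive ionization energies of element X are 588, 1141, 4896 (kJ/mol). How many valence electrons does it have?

2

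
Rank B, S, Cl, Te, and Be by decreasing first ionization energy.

Be is in period 2, group 2; B is in period 2, group 13; S is in period 3, group 16; Cl is in period 3, group 17; Te is in period 5, group 16.
IE₁ increases left→right with effective nuclear charge and decreases top→bottom as the valence shell moves farther out.
Here both period and group differ, so the two effects have to be weighed against each other.
Te > B: period and group pull opposite ways; the across-period shift dominates (869 vs 801 kJ/mol).
Be > Te: the two effects oppose for this pair; the down-group effect wins (900 vs 869 kJ/mol).
S > Be: the two effects oppose for this pair; the across-period effect wins (1000 vs 900 kJ/mol).
Cl > S: both are in period 3; the period trend gives Cl the larger value.
Note the exception: Be has a higher first ionization energy than B, contrary to the simple trend — removing B's lone 2p electron is easier than breaking Be's filled 2s².
Approximate values (kJ/mol): Be 900, B 801, S 1000, Cl 1251, Te 869.
So from highest to lowest: Cl > S > Be > Te > B.

Cl > S > Be > Te > B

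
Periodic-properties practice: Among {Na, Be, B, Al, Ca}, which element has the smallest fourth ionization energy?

After 3 electrons have been removed, what remains? Na³⁺ is already 2 electrons into the core; Be³⁺ is already 1 electron into the core; B³⁺ is the bare [He] core; Al³⁺ is the bare [Ne] core; Ca³⁺ is already 1 electron into the core.
All of these are removing an electron from a noble-gas core or deeper; the smaller core (lower principal quantum number) is held far more tightly, and within a period the higher nuclear charge binds the same core more tightly.
Tabulated IE_4 (kJ/mol): Na 9543, Be 21007, B 25026, Al 11577, Ca 6491.
So the fourth ionization energies run Ca < Na < Al < Be < B.

Ca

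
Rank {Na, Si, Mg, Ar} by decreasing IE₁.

Ar > Si > Mg > Na

Na is in period 3, group 1; Mg is in period 3, group 2; Si is in period 3, group 14; Ar is in period 3, group 18.
Across a period the outer electron is held more tightly (higher IE₁); down a group it sits in a higher shell, more shielded, and comes off more easily.
All lie in period 3, so first ionization energy increases left to right.
So from highest to lowest: Ar > Si > Mg > Na.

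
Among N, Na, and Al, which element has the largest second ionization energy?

Na

The second ionization energy removes an electron from the +1 ion. For each element: N⁺ still has 4 valence electrons; Na⁺ is the bare [Ne] core; Al⁺ still has 2 valence electrons.
Core electrons are held far more tightly than valence electrons, so Na tops the IE_2 order.
Valence configurations: N⁺ [He]2s²2p², Al⁺ [Ne]3s².
The numbers (kJ/mol): N 2856, Na 4562, Al 1817.
Hence IE_2: Al < N < Na.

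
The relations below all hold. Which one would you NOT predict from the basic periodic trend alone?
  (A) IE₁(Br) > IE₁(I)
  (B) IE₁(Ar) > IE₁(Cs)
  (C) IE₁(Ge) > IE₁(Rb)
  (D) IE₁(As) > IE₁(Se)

(D)

The general trend: first ionization energy increases across a period and decreases down a group.
(A) Br (period 4, group 17) vs I (period 5, group 17): the stated order agrees with the simple trend.
(B) Ar (period 3, group 18) vs Cs (period 6, group 1): the stated order agrees with the simple trend.
(C) Ge (period 4, group 14) vs Rb (period 5, group 1): the stated order agrees with the simple trend.
(D) As (period 4, group 15) vs Se (period 4, group 16): the stated order contradicts the simple trend.
The exception is (D): Se (4p⁴) ionizes more easily than half-filled As (4p³).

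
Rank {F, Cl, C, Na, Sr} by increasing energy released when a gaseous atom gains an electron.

Sr, Na, C, F, Cl

EA tends to increase across a period and decrease down a group, though the pattern is less regular than for IE or radius.
Here both period and group differ, so the two effects have to be weighed against each other.
Na > Sr: period and group pull opposite ways; the down-group shift dominates (53 vs 5 kJ/mol).
C > Na: both effects reinforce here, so C is clearly the higher of the two.
F > C: F lies to the right of C in period 2, so the across-period effect alone puts F higher.
Cl > F: this pair runs against the simple trend — see the exception note.
Note the exception: Cl has a higher electron affinity than F, contrary to the simple trend — F's small 2p subshell makes the incoming electron feel strong e⁻–e⁻ repulsion, so Cl actually releases more energy on gaining an electron.
Tabulated electron affinity (kJ/mol): C 122, F 328, Na 53, Cl 349, Sr 5.
So from lowest to highest: Sr < Na < C < F < Cl.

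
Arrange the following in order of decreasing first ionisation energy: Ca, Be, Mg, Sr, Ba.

Be > Mg > Ca > Sr > Ba

IE₁ increases left→right with effective nuclear charge and decreases top→bottom as the valence shell moves farther out.
All are in group 2, so first ionization energy increases up the group.
So from highest to lowest: Be > Mg > Ca > Sr > Ba.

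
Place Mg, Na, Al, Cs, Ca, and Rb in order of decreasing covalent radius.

Cs, Rb, Ca, Na, Mg, Al

Na is in period 3, group 1; Mg is in period 3, group 2; Al is in period 3, group 13; Ca is in period 4, group 2; Rb is in period 5, group 1; Cs is in period 6, group 1.
Moving right in a period, electrons are added to the same shell under a stronger nuclear pull, so atoms get smaller; moving down, a new shell is opened and atoms get larger.
Here both period and group differ, so the two effects have to be weighed against each other.
Mg > Al: Mg lies to the left of Al in period 3, so the across-period effect alone puts Mg larger.
Na > Mg: Na lies to the left of Mg in period 3, so the across-period effect alone puts Na larger.
Ca > Na: the two effects oppose for this pair; the down-group effect wins (171 vs 155 pm).
Rb > Ca: both effects reinforce here, so Rb is clearly the larger of the two.
Cs > Rb: Cs sits below Rb in group 1, so the down-group effect alone puts Cs larger.
Tabulated atomic radius (pm): Na 155, Mg 139, Al 126, Ca 171, Rb 210, Cs 232.
So from largest to smallest: Cs > Rb > Ca > Na > Mg > Al.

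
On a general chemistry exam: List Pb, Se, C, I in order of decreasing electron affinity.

I > Se > C > Pb

EA tends to increase across a period and decrease down a group, though the pattern is less regular than for IE or radius.
Neither a single period nor a single group — weigh both effects.
C > Pb: they share group 14; the group trend gives C the larger value.
Se > C: period and group pull opposite ways; the across-period shift dominates (195 vs 122 kJ/mol).
I > Se: the two effects oppose for this pair; the across-period effect wins (295 vs 195 kJ/mol).
Approximate values (kJ/mol): C 122, Se 195, I 295, Pb 35.
So from highest to lowest: I > Se > C > Pb.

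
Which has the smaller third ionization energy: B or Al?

Al

The third ionization energy removes an electron from the +2 ion. For each element: B²⁺ still has 1 valence electron; Al²⁺ still has 1 valence electron.
All are still removing valence electrons, so compare the +2 ions as you would atoms: IE_3 generally rises across a period (higher Z_eff) and falls down a group (larger shell), subject to the usual subshell exceptions.
Valence configurations: B²⁺ [He]2s¹, Al²⁺ [Ne]3s¹.
Tabulated IE_3 (kJ/mol): B 3660, Al 2745.
Hence IE_3: Al < B.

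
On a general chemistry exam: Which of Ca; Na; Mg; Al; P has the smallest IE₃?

Al

IE_3 is the cost of taking one more electron from the +2 cation: Ca²⁺ is the bare [Ar] core; Na²⁺ is already 1 electron into the core; Mg²⁺ is the bare [Ne] core; Al²⁺ still has 1 valence electron; P²⁺ still has 3 valence electrons.
Breaking into a closed-shell core is much more expensive than removing a leftover valence electron — Ca, Na and Mg have the largest IE_3 here.
Valence configurations: Al²⁺ [Ne]3s¹, P²⁺ [Ne]3s²3p¹.
The numbers (kJ/mol): Ca 4912, Na 6910, Mg 7733, Al 2745, P 2914.
So the third ionization energies run Al < P < Ca < Na < Mg.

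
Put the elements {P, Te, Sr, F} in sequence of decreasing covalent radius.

Sr > Te > P > F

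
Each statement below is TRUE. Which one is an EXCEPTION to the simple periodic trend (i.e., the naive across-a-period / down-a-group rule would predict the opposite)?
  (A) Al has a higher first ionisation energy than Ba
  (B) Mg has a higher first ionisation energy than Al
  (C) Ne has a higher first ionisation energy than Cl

The general trend: first ionisation energy increases across a period and decreases down a group.
(A) Al (period 3, group 13) vs Ba (period 6, group 2): the stated order agrees with the simple trend.
(B) Mg (period 3, group 2) vs Al (period 3, group 13): the stated order contradicts the simple trend.
(C) Ne (period 2, group 18) vs Cl (period 3, group 17): the stated order agrees with the simple trend.
The exception is (B): Al's single 3p electron is easier to remove than one from Mg's filled 3s².

(B)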